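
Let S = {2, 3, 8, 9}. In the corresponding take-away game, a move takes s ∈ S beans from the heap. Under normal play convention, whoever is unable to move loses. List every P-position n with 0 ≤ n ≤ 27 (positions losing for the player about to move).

0, 1, 5, 6, 11, 12, 16, 17, 22, 23, 27

G(0) = 0
G(1) = mex{} = 0
G(2) = mex{0} = 1
G(3) = mex{0,0} = 1
G(4) = mex{1,0} = 2
G(5) = mex{1,1} = 0
G(6) = mex{2,1} = 0
G(7) = mex{0,2} = 1
G(8) = mex{0,0,0} = 1
G(9) = mex{1,0,0,0} = 2
G(10) = mex{1,1,1,0} = 2
G(11) = mex{2,1,1,1} = 0
G(12) = mex{2,2,2,1} = 0
G(13) = mex{0,2,0,2} = 1
G(14) = mex{0,0,0,0} = 1
G(15) = mex{1,0,1,0} = 2
G(16) = mex{1,1,1,1} = 0
G(17) = mex{2,1,2,1} = 0
G(18) = mex{0,2,2,2} = 1
G(19) = mex{0,0,0,2} = 1
G(20) = mex{1,0,0,0} = 2
G(21) = mex{1,1,1,0} = 2
G(22) = mex{2,1,1,1} = 0
G(23) = mex{2,2,2,1} = 0
G(24) = mex{0,2,0,2} = 1
G(25) = mex{0,0,0,0} = 1
G(26) = mex{1,0,1,0} = 2
G(27) = mex{1,1,1,1} = 0
P-positions are exactly the n with G(n) = 0.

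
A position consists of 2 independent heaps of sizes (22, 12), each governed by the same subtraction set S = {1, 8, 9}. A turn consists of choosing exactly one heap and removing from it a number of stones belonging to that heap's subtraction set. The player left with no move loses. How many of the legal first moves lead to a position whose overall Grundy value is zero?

All heaps use S = {1, 8, 9}:
n :  0  1  2  3  4  5  6  7  8  9 10 11 12 13 14 15 16 17 18 19 20 21 22
G :  0  1  0  1  0  1  0  1  2  3  2  3  2  3  2  3  0  1  0  1  0  1  0
Heap A: G(22) = 0.
Heap B: G(12) = 2.
Combined Grundy value = 0 ⊕ 2 = 2.
A winning move leaves total XOR = 0, i.e. changes one component's Grundy value g to g ⊕ X where X is the current total.
Heap A: need g' = 0⊕2 = 2. Options: 22−1→G=1, 22−8→G=2, 22−9→G=3. Hits: 1.
Heap B: need g' = 2⊕2 = 0. Options: 12−1→G=3, 12−8→G=0, 12−9→G=1. Hits: 1.

2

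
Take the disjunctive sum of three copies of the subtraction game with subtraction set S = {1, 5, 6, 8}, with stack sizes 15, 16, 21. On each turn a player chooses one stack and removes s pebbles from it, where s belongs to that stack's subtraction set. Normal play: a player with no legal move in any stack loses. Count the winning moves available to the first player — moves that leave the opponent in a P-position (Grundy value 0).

All stacks use S = {1, 5, 6, 8}:
n :  0  1  2  3  4  5  6  7  8  9 10 11 12 13 14 15 16 17 18 19 20 21
G :  0  1  0  1  0  1  2  3  2  3  2  0  1  0  1  0  1  2  3  2  3  2
Stack A: G(15) = 0.
Stack B: G(16) = 1.
Stack C: G(21) = 2.
Combined Grundy value = 0 ⊕ 1 ⊕ 2 = 3.
A winning move leaves total XOR = 0, i.e. changes one component's Grundy value g to g ⊕ X where X is the current total.
Stack A: need g' = 0⊕3 = 3. Options: 15−1→G=1, 15−5→G=2, 15−6→G=3, 15−8→G=3. Hits: 2.
Stack B: need g' = 1⊕3 = 2. Options: 16−1→G=0, 16−5→G=0, 16−6→G=2, 16−8→G=2. Hits: 2.
Stack C: need g' = 2⊕3 = 1. Options: 21−1→G=3, 21−5→G=1, 21−6→G=0, 21−8→G=0. Hits: 1.

5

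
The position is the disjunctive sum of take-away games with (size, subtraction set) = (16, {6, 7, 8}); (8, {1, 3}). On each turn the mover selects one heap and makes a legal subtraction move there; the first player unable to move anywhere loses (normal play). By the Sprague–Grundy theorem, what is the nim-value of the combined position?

0

Heap A, S = {6, 7, 8}:
G(0) = 0
G(1) = mex{} = 0
G(2) = mex{} = 0
G(3) = mex{} = 0
G(4) = mex{} = 0
G(5) = mex{} = 0
G(6) = mex{0} = 1
G(7) = mex{0,0} = 1
G(8) = mex{0,0,0} = 1
G(9) = mex{0,0,0} = 1
G(10) = mex{0,0,0} = 1
G(11) = mex{0,0,0} = 1
G(12) = mex{1,0,0} = 2
G(13) = mex{1,1,0} = 2
G(14) = mex{1,1,1} = 0
G(15) = mex{1,1,1} = 0
G(16) = mex{1,1,1} = 0
G_A(16) = 0.
Heap B, S = {1, 3}:
G(0) = 0
G(1) = mex{0} = 1
G(2) = mex{1} = 0
G(3) = mex{0,0} = 1
G(4) = mex{1,1} = 0
G(5) = mex{0,0} = 1
G(6) = mex{1,1} = 0
G(7) = mex{0,0} = 1
G(8) = mex{1,1} = 0
G_B(8) = 0.
Combined Grundy value = 0 ⊕ 0 = 0.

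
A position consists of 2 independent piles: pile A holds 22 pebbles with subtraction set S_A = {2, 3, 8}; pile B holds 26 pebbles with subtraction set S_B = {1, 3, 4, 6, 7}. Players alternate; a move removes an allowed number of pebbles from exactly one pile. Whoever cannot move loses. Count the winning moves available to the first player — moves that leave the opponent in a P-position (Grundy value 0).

3

Pile A, S = {2, 3, 8}:
G(0) = 0
G(1) = mex{} = 0
G(2) = mex{0} = 1
G(3) = mex{0,0} = 1
G(4) = mex{1,0} = 2
G(5) = mex{1,1} = 0
G(6) = mex{2,1} = 0
G(7) = mex{0,2} = 1
G(8) = mex{0,0,0} = 1
G(9) = mex{1,0,0} = 2
G(10) = mex{1,1,1} = 0
G(11) = mex{2,1,1} = 0
G(12) = mex{0,2,2} = 1
G(13) = mex{0,0,0} = 1
G(14) = mex{1,0,0} = 2
G(15) = mex{1,1,1} = 0
G(16) = mex{2,1,1} = 0
G(17) = mex{0,2,2} = 1
G(18) = mex{0,0,0} = 1
G(19) = mex{1,0,0} = 2
G(20) = mex{1,1,1} = 0
G(21) = mex{2,1,1} = 0
G(22) = mex{0,2,2} = 1
G_A(22) = 1.
Pile B, S = {1, 3, 4, 6, 7}:
n :  0  1  2  3  4  5  6  7  8  9 10 11 12 13 14 15 16 17 18 19 20 21 22 23 24 25 26
G :  0  1  0  1  2  3  2  3  4  5  0  1  0  1  2  3  2  3  4  5  0  1  0  1  2  3  2
G_B(26) = 2.
Combined Grundy value = 1 ⊕ 2 = 3.
A winning move leaves total XOR = 0, i.e. changes one component's Grundy value g to g ⊕ X where X is the current total.
Pile A: need g' = 1⊕3 = 2. Options: 22−2→G=0, 22−3→G=2, 22−8→G=2. Hits: 2.
Pile B: need g' = 2⊕3 = 1. Options: 26−1→G=3, 26−3→G=1, 26−4→G=0, 26−6→G=0, 26−7→G=5. Hits: 1.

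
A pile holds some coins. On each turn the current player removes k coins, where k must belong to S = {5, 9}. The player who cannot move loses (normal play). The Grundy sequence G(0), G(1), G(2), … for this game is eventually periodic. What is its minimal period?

14

n :  0  1  2  3  4  5  6  7  8  9 10 11 12 13 14 15 16 17 18 19 20 21 22 23 24 25 26 27 28 29
G :  0  0  0  0  0  1  1  1  1  1  2  2  2  2  0  0  0  0  0  1  1  1  1  1  2  2  2  2  0  0
G(n+14) = G(n) holds for n = 0,…,8 (a full window of length max(S) = 9), so the sequence is purely periodic with period 14.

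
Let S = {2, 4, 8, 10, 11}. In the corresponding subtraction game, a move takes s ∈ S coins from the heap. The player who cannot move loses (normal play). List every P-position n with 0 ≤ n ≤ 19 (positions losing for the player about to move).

0, 1, 6, 7, 13, 19

G(0) = 0
G(1) = mex{} = 0
G(2) = mex{0} = 1
G(3) = mex{0} = 1
G(4) = mex{1,0} = 2
G(5) = mex{1,0} = 2
G(6) = mex{2,1} = 0
G(7) = mex{2,1} = 0
G(8) = mex{0,2,0} = 1
G(9) = mex{0,2,0} = 1
G(10) = mex{1,0,1,0} = 2
G(11) = mex{1,0,1,0,0} = 2
G(12) = mex{2,1,2,1,0} = 3
G(13) = mex{2,1,2,1,1} = 0
G(14) = mex{3,2,0,2,1} = 4
G(15) = mex{0,2,0,2,2} = 1
G(16) = mex{4,3,1,0,2} = 5
G(17) = mex{1,0,1,0,0} = 2
G(18) = mex{5,4,2,1,0} = 3
G(19) = mex{2,1,2,1,1} = 0
P-positions are exactly the n with G(n) = 0.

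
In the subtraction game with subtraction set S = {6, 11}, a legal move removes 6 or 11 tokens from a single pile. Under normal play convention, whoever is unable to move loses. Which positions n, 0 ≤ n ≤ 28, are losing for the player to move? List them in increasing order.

0, 1, 2, 3, 4, 5, 17, 18, 19, 20, 21, 22

n :  0  1  2  3  4  5  6  7  8  9 10 11 12 13 14 15 16 17 18 19 20 21 22 23 24 25 26 27 28
G :  0  0  0  0  0  0  1  1  1  1  1  1  2  2  2  2  2  0  0  0  0  0  0  1  1  1  1  1  1
P-positions are exactly the n with G(n) = 0.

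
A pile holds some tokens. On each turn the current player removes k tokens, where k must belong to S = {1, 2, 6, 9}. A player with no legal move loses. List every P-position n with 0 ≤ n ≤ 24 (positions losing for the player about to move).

0, 3, 7, 10, 14, 17, 21, 24

G(0) = 0
G(1) = mex{0} = 1
G(2) = mex{1,0} = 2
G(3) = mex{2,1} = 0
G(4) = mex{0,2} = 1
G(5) = mex{1,0} = 2
G(6) = mex{2,1,0} = 3
G(7) = mex{3,2,1} = 0
G(8) = mex{0,3,2} = 1
G(9) = mex{1,0,0,0} = 2
G(10) = mex{2,1,1,1} = 0
G(11) = mex{0,2,2,2} = 1
G(12) = mex{1,0,3,0} = 2
G(13) = mex{2,1,0,1} = 3
G(14) = mex{3,2,1,2} = 0
G(15) = mex{0,3,2,3} = 1
G(16) = mex{1,0,0,0} = 2
G(17) = mex{2,1,1,1} = 0
G(18) = mex{0,2,2,2} = 1
G(19) = mex{1,0,3,0} = 2
G(20) = mex{2,1,0,1} = 3
G(21) = mex{3,2,1,2} = 0
G(22) = mex{0,3,2,3} = 1
G(23) = mex{1,0,0,0} = 2
G(24) = mex{2,1,1,1} = 0
P-positions are exactly the n with G(n) = 0.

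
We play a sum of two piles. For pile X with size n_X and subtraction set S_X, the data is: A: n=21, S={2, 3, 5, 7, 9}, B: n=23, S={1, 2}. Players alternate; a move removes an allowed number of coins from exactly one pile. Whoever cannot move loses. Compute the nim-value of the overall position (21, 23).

7

Pile A, S = {2, 3, 5, 7, 9}:
n :  0  1  2  3  4  5  6  7  8  9 10 11 12 13 14 15 16 17 18 19 20 21
G :  0  0  1  1  2  2  3  3  4  4  5  0  0  1  1  2  2  3  3  4  4  5
G_A(21) = 5.
Pile B, S = {1, 2}:
n :  0  1  2  3  4  5  6  7  8  9 10 11 12 13 14 15 16 17 18 19 20 21 22 23
G :  0  1  2  0  1  2  0  1  2  0  1  2  0  1  2  0  1  2  0  1  2  0  1  2
G_B(23) = 2.
Combined Grundy value = 5 ⊕ 2 = 7.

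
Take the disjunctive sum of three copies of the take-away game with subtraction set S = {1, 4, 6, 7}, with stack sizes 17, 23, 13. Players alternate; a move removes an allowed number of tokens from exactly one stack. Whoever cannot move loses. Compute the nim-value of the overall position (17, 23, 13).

2

All stacks use S = {1, 4, 6, 7}:
G(0) = 0
G(1) = mex{0} = 1
G(2) = mex{1} = 0
G(3) = mex{0} = 1
G(4) = mex{1,0} = 2
G(5) = mex{2,1} = 0
G(6) = mex{0,0,0} = 1
G(7) = mex{1,1,1,0} = 2
G(8) = mex{2,2,0,1} = 3
G(9) = mex{3,0,1,0} = 2
G(10) = mex{2,1,2,1} = 0
G(11) = mex{0,2,0,2} = 1
G(12) = mex{1,3,1,0} = 2
G(13) = mex{2,2,2,1} = 0
G(14) = mex{0,0,3,2} = 1
G(15) = mex{1,1,2,3} = 0
G(16) = mex{0,2,0,2} = 1
G(17) = mex{1,0,1,0} = 2
G(18) = mex{2,1,2,1} = 0
G(19) = mex{0,0,0,2} = 1
G(20) = mex{1,1,1,0} = 2
G(21) = mex{2,2,0,1} = 3
G(22) = mex{3,0,1,0} = 2
G(23) = mex{2,1,2,1} = 0
Stack A: G(17) = 2.
Stack B: G(23) = 0.
Stack C: G(13) = 0.
Combined Grundy value = 2 ⊕ 0 ⊕ 0 = 2.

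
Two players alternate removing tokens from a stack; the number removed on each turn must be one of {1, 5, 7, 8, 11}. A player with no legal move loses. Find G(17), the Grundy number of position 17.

1

n :  0  1  2  3  4  5  6  7  8  9 10 11 12 13 14 15 16 17
G :  0  1  0  1  0  1  0  1  2  3  2  3  2  3  2  3  0  1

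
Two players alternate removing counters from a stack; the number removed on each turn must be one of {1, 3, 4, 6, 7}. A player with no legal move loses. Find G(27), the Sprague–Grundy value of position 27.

G(0) = 0
G(1) = mex{0} = 1
G(2) = mex{1} = 0
G(3) = mex{0,0} = 1
G(4) = mex{1,1,0} = 2
G(5) = mex{2,0,1} = 3
G(6) = mex{3,1,0,0} = 2
G(7) = mex{2,2,1,1,0} = 3
G(8) = mex{3,3,2,0,1} = 4
G(9) = mex{4,2,3,1,0} = 5
G(10) = mex{5,3,2,2,1} = 0
G(11) = mex{0,4,3,3,2} = 1
G(12) = mex{1,5,4,2,3} = 0
G(13) = mex{0,0,5,3,2} = 1
G(14) = mex{1,1,0,4,3} = 2
G(15) = mex{2,0,1,5,4} = 3
G(16) = mex{3,1,0,0,5} = 2
G(17) = mex{2,2,1,1,0} = 3
G(18) = mex{3,3,2,0,1} = 4
G(19) = mex{4,2,3,1,0} = 5
G(20) = mex{5,3,2,2,1} = 0
G(21) = mex{0,4,3,3,2} = 1
G(22) = mex{1,5,4,2,3} = 0
G(23) = mex{0,0,5,3,2} = 1
G(24) = mex{1,1,0,4,3} = 2
G(25) = mex{2,0,1,5,4} = 3
G(26) = mex{3,1,0,0,5} = 2
G(27) = mex{2,2,1,1,0} = 3

3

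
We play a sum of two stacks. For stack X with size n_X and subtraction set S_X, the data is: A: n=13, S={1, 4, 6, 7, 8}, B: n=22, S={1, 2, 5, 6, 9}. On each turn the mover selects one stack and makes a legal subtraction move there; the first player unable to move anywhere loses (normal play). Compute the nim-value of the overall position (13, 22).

Stack A, S = {1, 4, 6, 7, 8}:
G(0) = 0
G(1) = mex{0} = 1
G(2) = mex{1} = 0
G(3) = mex{0} = 1
G(4) = mex{1,0} = 2
G(5) = mex{2,1} = 0
G(6) = mex{0,0,0} = 1
G(7) = mex{1,1,1,0} = 2
G(8) = mex{2,2,0,1,0} = 3
G(9) = mex{3,0,1,0,1} = 2
G(10) = mex{2,1,2,1,0} = 3
G(11) = mex{3,2,0,2,1} = 4
G(12) = mex{4,3,1,0,2} = 5
G(13) = mex{5,2,2,1,0} = 3
G_A(13) = 3.
Stack B, S = {1, 2, 5, 6, 9}:
G(0) = 0
G(1) = mex{0} = 1
G(2) = mex{1,0} = 2
G(3) = mex{2,1} = 0
G(4) = mex{0,2} = 1
G(5) = mex{1,0,0} = 2
G(6) = mex{2,1,1,0} = 3
G(7) = mex{3,2,2,1} = 0
G(8) = mex{0,3,0,2} = 1
G(9) = mex{1,0,1,0,0} = 2
G(10) = mex{2,1,2,1,1} = 0
G(11) = mex{0,2,3,2,2} = 1
G(12) = mex{1,0,0,3,0} = 2
G(13) = mex{2,1,1,0,1} = 3
G(14) = mex{3,2,2,1,2} = 0
G(15) = mex{0,3,0,2,3} = 1
G(16) = mex{1,0,1,0,0} = 2
G(17) = mex{2,1,2,1,1} = 0
G(18) = mex{0,2,3,2,2} = 1
G(19) = mex{1,0,0,3,0} = 2
G(20) = mex{2,1,1,0,1} = 3
G(21) = mex{3,2,2,1,2} = 0
G(22) = mex{0,3,0,2,3} = 1
G_B(22) = 1.
Combined Grundy value = 3 ⊕ 1 = 2.

2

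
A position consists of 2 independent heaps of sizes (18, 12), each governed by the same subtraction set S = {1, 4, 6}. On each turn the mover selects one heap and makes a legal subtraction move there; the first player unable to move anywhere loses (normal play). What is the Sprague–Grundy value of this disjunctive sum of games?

1

All heaps use S = {1, 4, 6}:
G(0) = 0
G(1) = mex{0} = 1
G(2) = mex{1} = 0
G(3) = mex{0} = 1
G(4) = mex{1,0} = 2
G(5) = mex{2,1} = 0
G(6) = mex{0,0,0} = 1
G(7) = mex{1,1,1} = 0
G(8) = mex{0,2,0} = 1
G(9) = mex{1,0,1} = 2
G(10) = mex{2,1,2} = 0
G(11) = mex{0,0,0} = 1
G(12) = mex{1,1,1} = 0
G(13) = mex{0,2,0} = 1
G(14) = mex{1,0,1} = 2
G(15) = mex{2,1,2} = 0
G(16) = mex{0,0,0} = 1
G(17) = mex{1,1,1} = 0
G(18) = mex{0,2,0} = 1
Heap A: G(18) = 1.
Heap B: G(12) = 0.
Combined Grundy value = 1 ⊕ 0 = 1.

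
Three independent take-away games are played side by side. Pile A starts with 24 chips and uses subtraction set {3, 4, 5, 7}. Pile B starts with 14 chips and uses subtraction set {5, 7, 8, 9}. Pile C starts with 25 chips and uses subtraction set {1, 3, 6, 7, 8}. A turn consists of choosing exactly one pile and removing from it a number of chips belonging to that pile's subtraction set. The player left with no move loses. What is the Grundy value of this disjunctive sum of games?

Pile A, S = {3, 4, 5, 7}:
G(0) = 0
G(1) = mex{} = 0
G(2) = mex{} = 0
G(3) = mex{0} = 1
G(4) = mex{0,0} = 1
G(5) = mex{0,0,0} = 1
G(6) = mex{1,0,0} = 2
G(7) = mex{1,1,0,0} = 2
G(8) = mex{1,1,1,0} = 2
G(9) = mex{2,1,1,0} = 3
G(10) = mex{2,2,1,1} = 0
G(11) = mex{2,2,2,1} = 0
G(12) = mex{3,2,2,1} = 0
G(13) = mex{0,3,2,2} = 1
G(14) = mex{0,0,3,2} = 1
G(15) = mex{0,0,0,2} = 1
G(16) = mex{1,0,0,3} = 2
G(17) = mex{1,1,0,0} = 2
G(18) = mex{1,1,1,0} = 2
G(19) = mex{2,1,1,0} = 3
G(20) = mex{2,2,1,1} = 0
G(21) = mex{2,2,2,1} = 0
G(22) = mex{3,2,2,1} = 0
G(23) = mex{0,3,2,2} = 1
G(24) = mex{0,0,3,2} = 1
G_A(24) = 1.
Pile B, S = {5, 7, 8, 9}:
n :  0  1  2  3  4  5  6  7  8  9 10 11 12 13 14
G :  0  0  0  0  0  1  1  1  1  1  2  2  2  2  0
G_B(14) = 0.
Pile C, S = {1, 3, 6, 7, 8}:
n :  0  1  2  3  4  5  6  7  8  9 10 11 12 13 14 15 16 17 18 19 20 21 22 23 24 25
G :  0  1  0  1  0  1  2  3  2  3  2  3  4  0  1  0  1  0  1  2  3  2  3  2  3  4
G_C(25) = 4.
Combined Grundy value = 1 ⊕ 0 ⊕ 4 = 5.

5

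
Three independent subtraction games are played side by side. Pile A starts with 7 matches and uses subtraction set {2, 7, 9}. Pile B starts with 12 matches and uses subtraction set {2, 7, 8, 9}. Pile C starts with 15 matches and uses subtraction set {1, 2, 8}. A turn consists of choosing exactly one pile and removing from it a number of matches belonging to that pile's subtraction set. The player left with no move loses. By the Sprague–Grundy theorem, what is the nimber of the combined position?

3

Pile A, S = {2, 7, 9}:
n : 0 1 2 3 4 5 6 7
G : 0 0 1 1 0 0 1 1
G_A(7) = 1.
Pile B, S = {2, 7, 8, 9}:
G(0) = 0
G(1) = mex{} = 0
G(2) = mex{0} = 1
G(3) = mex{0} = 1
G(4) = mex{1} = 0
G(5) = mex{1} = 0
G(6) = mex{0} = 1
G(7) = mex{0,0} = 1
G(8) = mex{1,0,0} = 2
G(9) = mex{1,1,0,0} = 2
G(10) = mex{2,1,1,0} = 3
G(11) = mex{2,0,1,1} = 3
G(12) = mex{3,0,0,1} = 2
G_B(12) = 2.
Pile C, S = {1, 2, 8}:
n :  0  1  2  3  4  5  6  7  8  9 10 11 12 13 14 15
G :  0  1  2  0  1  2  0  1  2  0  1  2  0  1  2  0
G_C(15) = 0.
Combined Grundy value = 1 ⊕ 2 ⊕ 0 = 3.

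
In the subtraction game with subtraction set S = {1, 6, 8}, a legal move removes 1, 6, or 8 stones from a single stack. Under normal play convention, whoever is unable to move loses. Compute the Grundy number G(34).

G(0) = 0
G(1) = mex{0} = 1
G(2) = mex{1} = 0
G(3) = mex{0} = 1
G(4) = mex{1} = 0
G(5) = mex{0} = 1
G(6) = mex{1,0} = 2
G(7) = mex{2,1} = 0
G(8) = mex{0,0,0} = 1
G(9) = mex{1,1,1} = 0
G(10) = mex{0,0,0} = 1
G(11) = mex{1,1,1} = 0
G(12) = mex{0,2,0} = 1
G(13) = mex{1,0,1} = 2
G(14) = mex{2,1,2} = 0
G(15) = mex{0,0,0} = 1
G(16) = mex{1,1,1} = 0
G(17) = mex{0,0,0} = 1
G(18) = mex{1,1,1} = 0
G(19) = mex{0,2,0} = 1
G(20) = mex{1,0,1} = 2
G(21) = mex{2,1,2} = 0
G(22) = mex{0,0,0} = 1
G(23) = mex{1,1,1} = 0
G(24) = mex{0,0,0} = 1
G(25) = mex{1,1,1} = 0
G(26) = mex{0,2,0} = 1
G(27) = mex{1,0,1} = 2
G(28) = mex{2,1,2} = 0
G(29) = mex{0,0,0} = 1
G(30) = mex{1,1,1} = 0
G(31) = mex{0,0,0} = 1
G(32) = mex{1,1,1} = 0
G(33) = mex{0,2,0} = 1
G(34) = mex{1,0,1} = 2

2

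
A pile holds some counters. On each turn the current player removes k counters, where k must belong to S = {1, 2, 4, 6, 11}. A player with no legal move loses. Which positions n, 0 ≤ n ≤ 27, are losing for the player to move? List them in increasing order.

G(0) = 0
G(1) = mex{0} = 1
G(2) = mex{1,0} = 2
G(3) = mex{2,1} = 0
G(4) = mex{0,2,0} = 1
G(5) = mex{1,0,1} = 2
G(6) = mex{2,1,2,0} = 3
G(7) = mex{3,2,0,1} = 4
G(8) = mex{4,3,1,2} = 0
G(9) = mex{0,4,2,0} = 1
G(10) = mex{1,0,3,1} = 2
G(11) = mex{2,1,4,2,0} = 3
G(12) = mex{3,2,0,3,1} = 4
G(13) = mex{4,3,1,4,2} = 0
G(14) = mex{0,4,2,0,0} = 1
G(15) = mex{1,0,3,1,1} = 2
G(16) = mex{2,1,4,2,2} = 0
G(17) = mex{0,2,0,3,3} = 1
G(18) = mex{1,0,1,4,4} = 2
G(19) = mex{2,1,2,0,0} = 3
G(20) = mex{3,2,0,1,1} = 4
G(21) = mex{4,3,1,2,2} = 0
G(22) = mex{0,4,2,0,3} = 1
G(23) = mex{1,0,3,1,4} = 2
G(24) = mex{2,1,4,2,0} = 3
G(25) = mex{3,2,0,3,1} = 4
G(26) = mex{4,3,1,4,2} = 0
G(27) = mex{0,4,2,0,0} = 1
P-positions are exactly the n with G(n) = 0.

0, 3, 8, 13, 16, 21, 26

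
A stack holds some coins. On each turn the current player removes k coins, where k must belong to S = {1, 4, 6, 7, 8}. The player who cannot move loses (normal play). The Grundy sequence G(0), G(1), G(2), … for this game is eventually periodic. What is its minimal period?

14

G(0) = 0
G(1) = mex{0} = 1
G(2) = mex{1} = 0
G(3) = mex{0} = 1
G(4) = mex{1,0} = 2
G(5) = mex{2,1} = 0
G(6) = mex{0,0,0} = 1
G(7) = mex{1,1,1,0} = 2
G(8) = mex{2,2,0,1,0} = 3
G(9) = mex{3,0,1,0,1} = 2
G(10) = mex{2,1,2,1,0} = 3
G(11) = mex{3,2,0,2,1} = 4
G(12) = mex{4,3,1,0,2} = 5
G(13) = mex{5,2,2,1,0} = 3
G(14) = mex{3,3,3,2,1} = 0
G(15) = mex{0,4,2,3,2} = 1
G(16) = mex{1,5,3,2,3} = 0
G(17) = mex{0,3,4,3,2} = 1
G(18) = mex{1,0,5,4,3} = 2
G(19) = mex{2,1,3,5,4} = 0
G(20) = mex{0,0,0,3,5} = 1
G(21) = mex{1,1,1,0,3} = 2
G(22) = mex{2,2,0,1,0} = 3
G(23) = mex{3,0,1,0,1} = 2
G(24) = mex{2,1,2,1,0} = 3
G(25) = mex{3,2,0,2,1} = 4
G(26) = mex{4,3,1,0,2} = 5
G(27) = mex{5,2,2,1,0} = 3
G(28) = mex{3,3,3,2,1} = 0
G(29) = mex{0,4,2,3,2} = 1
G(n+14) = G(n) holds for n = 0,…,7 (a full window of length max(S) = 8), so the sequence is purely periodic with period 14.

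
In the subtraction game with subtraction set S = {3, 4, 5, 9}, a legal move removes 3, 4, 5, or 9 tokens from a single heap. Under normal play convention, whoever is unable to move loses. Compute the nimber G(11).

G(0) = 0
G(1) = mex{} = 0
G(2) = mex{} = 0
G(3) = mex{0} = 1
G(4) = mex{0,0} = 1
G(5) = mex{0,0,0} = 1
G(6) = mex{1,0,0} = 2
G(7) = mex{1,1,0} = 2
G(8) = mex{1,1,1} = 0
G(9) = mex{2,1,1,0} = 3
G(10) = mex{2,2,1,0} = 3
G(11) = mex{0,2,2,0} = 1

1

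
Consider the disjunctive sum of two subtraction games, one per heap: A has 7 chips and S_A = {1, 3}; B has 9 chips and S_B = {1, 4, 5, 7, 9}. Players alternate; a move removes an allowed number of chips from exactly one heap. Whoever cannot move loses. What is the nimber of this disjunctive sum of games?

0

Heap A, S = {1, 3}:
n : 0 1 2 3 4 5 6 7
G : 0 1 0 1 0 1 0 1
G_A(7) = 1.
Heap B, S = {1, 4, 5, 7, 9}:
G(0) = 0
G(1) = mex{0} = 1
G(2) = mex{1} = 0
G(3) = mex{0} = 1
G(4) = mex{1,0} = 2
G(5) = mex{2,1,0} = 3
G(6) = mex{3,0,1} = 2
G(7) = mex{2,1,0,0} = 3
G(8) = mex{3,2,1,1} = 0
G(9) = mex{0,3,2,0,0} = 1
G_B(9) = 1.
Combined Grundy value = 1 ⊕ 1 = 0.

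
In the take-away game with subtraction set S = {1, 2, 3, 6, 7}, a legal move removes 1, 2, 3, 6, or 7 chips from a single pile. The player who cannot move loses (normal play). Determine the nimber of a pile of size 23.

n :  0  1  2  3  4  5  6  7  8  9 10 11 12 13 14 15 16 17 18 19 20 21 22 23
G :  0  1  2  3  0  1  2  3  0  1  2  3  0  1  2  3  0  1  2  3  0  1  2  3

3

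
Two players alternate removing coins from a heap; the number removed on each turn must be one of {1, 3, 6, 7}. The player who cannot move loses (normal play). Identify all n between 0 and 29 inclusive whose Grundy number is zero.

0, 2, 4, 12, 14, 16, 24, 26, 28

G(0) = 0
G(1) = mex{0} = 1
G(2) = mex{1} = 0
G(3) = mex{0,0} = 1
G(4) = mex{1,1} = 0
G(5) = mex{0,0} = 1
G(6) = mex{1,1,0} = 2
G(7) = mex{2,0,1,0} = 3
G(8) = mex{3,1,0,1} = 2
G(9) = mex{2,2,1,0} = 3
G(10) = mex{3,3,0,1} = 2
G(11) = mex{2,2,1,0} = 3
G(12) = mex{3,3,2,1} = 0
G(13) = mex{0,2,3,2} = 1
G(14) = mex{1,3,2,3} = 0
G(15) = mex{0,0,3,2} = 1
G(16) = mex{1,1,2,3} = 0
G(17) = mex{0,0,3,2} = 1
G(18) = mex{1,1,0,3} = 2
G(19) = mex{2,0,1,0} = 3
G(20) = mex{3,1,0,1} = 2
G(21) = mex{2,2,1,0} = 3
G(22) = mex{3,3,0,1} = 2
G(23) = mex{2,2,1,0} = 3
G(24) = mex{3,3,2,1} = 0
G(25) = mex{0,2,3,2} = 1
G(26) = mex{1,3,2,3} = 0
G(27) = mex{0,0,3,2} = 1
G(28) = mex{1,1,2,3} = 0
G(29) = mex{0,0,3,2} = 1
P-positions are exactly the n with G(n) = 0.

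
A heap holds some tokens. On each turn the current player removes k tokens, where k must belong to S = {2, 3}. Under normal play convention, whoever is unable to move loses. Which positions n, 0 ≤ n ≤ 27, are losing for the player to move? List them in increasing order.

0, 1, 5, 6, 10, 11, 15, 16, 20, 21, 25, 26

G(0) = 0
G(1) = mex{} = 0
G(2) = mex{0} = 1
G(3) = mex{0,0} = 1
G(4) = mex{1,0} = 2
G(5) = mex{1,1} = 0
G(6) = mex{2,1} = 0
G(7) = mex{0,2} = 1
G(8) = mex{0,0} = 1
G(9) = mex{1,0} = 2
G(10) = mex{1,1} = 0
G(11) = mex{2,1} = 0
G(12) = mex{0,2} = 1
G(13) = mex{0,0} = 1
G(14) = mex{1,0} = 2
G(15) = mex{1,1} = 0
G(16) = mex{2,1} = 0
G(17) = mex{0,2} = 1
G(18) = mex{0,0} = 1
G(19) = mex{1,0} = 2
G(20) = mex{1,1} = 0
G(21) = mex{2,1} = 0
G(22) = mex{0,2} = 1
G(23) = mex{0,0} = 1
G(24) = mex{1,0} = 2
G(25) = mex{1,1} = 0
G(26) = mex{2,1} = 0
G(27) = mex{0,2} = 1
P-positions are exactly the n with G(n) = 0.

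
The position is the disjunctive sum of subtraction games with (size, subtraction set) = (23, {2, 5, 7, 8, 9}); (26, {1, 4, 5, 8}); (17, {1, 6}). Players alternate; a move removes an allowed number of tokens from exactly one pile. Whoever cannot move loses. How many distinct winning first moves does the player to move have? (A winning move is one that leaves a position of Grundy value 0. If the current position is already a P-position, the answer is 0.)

Pile A, S = {2, 5, 7, 8, 9}:
G(0) = 0
G(1) = mex{} = 0
G(2) = mex{0} = 1
G(3) = mex{0} = 1
G(4) = mex{1} = 0
G(5) = mex{1,0} = 2
G(6) = mex{0,0} = 1
G(7) = mex{2,1,0} = 3
G(8) = mex{1,1,0,0} = 2
G(9) = mex{3,0,1,0,0} = 2
G(10) = mex{2,2,1,1,0} = 3
G(11) = mex{2,1,0,1,1} = 3
G(12) = mex{3,3,2,0,1} = 4
G(13) = mex{3,2,1,2,0} = 4
G(14) = mex{4,2,3,1,2} = 0
G(15) = mex{4,3,2,3,1} = 0
G(16) = mex{0,3,2,2,3} = 1
G(17) = mex{0,4,3,2,2} = 1
G(18) = mex{1,4,3,3,2} = 0
G(19) = mex{1,0,4,3,3} = 2
G(20) = mex{0,0,4,4,3} = 1
G(21) = mex{2,1,0,4,4} = 3
G(22) = mex{1,1,0,0,4} = 2
G(23) = mex{3,0,1,0,0} = 2
G_A(23) = 2.
Pile B, S = {1, 4, 5, 8}:
n :  0  1  2  3  4  5  6  7  8  9 10 11 12 13 14 15 16 17 18 19 20 21 22 23 24 25 26
G :  0  1  0  1  2  3  2  3  4  0  1  0  1  2  3  2  3  4  0  1  0  1  2  3  2  3  4
G_B(26) = 4.
Pile C, S = {1, 6}:
n :  0  1  2  3  4  5  6  7  8  9 10 11 12 13 14 15 16 17
G :  0  1  0  1  0  1  2  0  1  0  1  0  1  2  0  1  0  1
G_C(17) = 1.
Combined Grundy value = 2 ⊕ 4 ⊕ 1 = 7.
A winning move leaves total XOR = 0, i.e. changes one component's Grundy value g to g ⊕ X where X is the current total.
Pile A: need g' = 2⊕7 = 5. Options: 23−2→G=3, 23−5→G=0, 23−7→G=1, 23−8→G=0, 23−9→G=0. Hits: 0.
Pile B: need g' = 4⊕7 = 3. Options: 26−1→G=3, 26−4→G=2, 26−5→G=1, 26−8→G=0. Hits: 1.
Pile C: need g' = 1⊕7 = 6. Options: 17−1→G=0, 17−6→G=0. Hits: 0.

1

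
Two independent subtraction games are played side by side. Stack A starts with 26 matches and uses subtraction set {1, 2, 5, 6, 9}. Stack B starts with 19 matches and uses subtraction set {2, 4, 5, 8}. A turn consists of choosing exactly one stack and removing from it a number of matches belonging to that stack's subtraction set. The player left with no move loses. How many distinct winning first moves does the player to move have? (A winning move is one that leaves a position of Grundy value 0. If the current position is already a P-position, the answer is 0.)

Stack A, S = {1, 2, 5, 6, 9}:
n :  0  1  2  3  4  5  6  7  8  9 10 11 12 13 14 15 16 17 18 19 20 21 22 23 24 25 26
G :  0  1  2  0  1  2  3  0  1  2  0  1  2  3  0  1  2  0  1  2  3  0  1  2  0  1  2
G_A(26) = 2.
Stack B, S = {2, 4, 5, 8}:
n :  0  1  2  3  4  5  6  7  8  9 10 11 12 13 14 15 16 17 18 19
G :  0  0  1  1  2  2  3  0  4  1  0  2  1  0  2  1  0  2  1  0
G_B(19) = 0.
Combined Grundy value = 2 ⊕ 0 = 2.
A winning move leaves total XOR = 0, i.e. changes one component's Grundy value g to g ⊕ X where X is the current total.
Stack A: need g' = 2⊕2 = 0. Options: 26−1→G=1, 26−2→G=0, 26−5→G=0, 26−6→G=3, 26−9→G=0. Hits: 3.
Stack B: need g' = 0⊕2 = 2. Options: 19−2→G=2, 19−4→G=1, 19−5→G=2, 19−8→G=2. Hits: 3.

6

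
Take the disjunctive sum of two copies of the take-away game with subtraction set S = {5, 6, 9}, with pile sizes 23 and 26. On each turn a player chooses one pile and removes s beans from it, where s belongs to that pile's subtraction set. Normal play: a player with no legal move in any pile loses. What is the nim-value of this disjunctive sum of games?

All piles use S = {5, 6, 9}:
G(0) = 0
G(1) = mex{} = 0
G(2) = mex{} = 0
G(3) = mex{} = 0
G(4) = mex{} = 0
G(5) = mex{0} = 1
G(6) = mex{0,0} = 1
G(7) = mex{0,0} = 1
G(8) = mex{0,0} = 1
G(9) = mex{0,0,0} = 1
G(10) = mex{1,0,0} = 2
G(11) = mex{1,1,0} = 2
G(12) = mex{1,1,0} = 2
G(13) = mex{1,1,0} = 2
G(14) = mex{1,1,1} = 0
G(15) = mex{2,1,1} = 0
G(16) = mex{2,2,1} = 0
G(17) = mex{2,2,1} = 0
G(18) = mex{2,2,1} = 0
G(19) = mex{0,2,2} = 1
G(20) = mex{0,0,2} = 1
G(21) = mex{0,0,2} = 1
G(22) = mex{0,0,2} = 1
G(23) = mex{0,0,0} = 1
G(24) = mex{1,0,0} = 2
G(25) = mex{1,1,0} = 2
G(26) = mex{1,1,0} = 2
Pile A: G(23) = 1.
Pile B: G(26) = 2.
Combined Grundy value = 1 ⊕ 2 = 3.

3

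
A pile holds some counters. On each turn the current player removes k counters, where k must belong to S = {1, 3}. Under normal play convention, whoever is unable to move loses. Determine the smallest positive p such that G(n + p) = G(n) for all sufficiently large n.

2

n :  0  1  2  3  4  5  6  7  8  9 10 11 12 13 14
G :  0  1  0  1  0  1  0  1  0  1  0  1  0  1  0
G(n+2) = G(n) holds for n = 0,…,2 (a full window of length max(S) = 3), so the sequence is purely periodic with period 2.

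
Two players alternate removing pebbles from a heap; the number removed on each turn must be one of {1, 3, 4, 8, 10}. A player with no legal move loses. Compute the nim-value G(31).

1

n :  0  1  2  3  4  5  6  7  8  9 10 11 12 13 14 15 16 17 18 19 20 21 22 23 24 25 26 27 28 29 30 31
G :  0  1  0  1  2  3  2  0  1  0  1  2  3  2  0  1  0  1  2  3  2  0  1  0  1  2  3  2  0  1  0  1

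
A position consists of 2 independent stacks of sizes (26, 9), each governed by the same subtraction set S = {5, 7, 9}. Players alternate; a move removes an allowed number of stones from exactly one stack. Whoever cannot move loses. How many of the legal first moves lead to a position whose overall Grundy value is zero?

All stacks use S = {5, 7, 9}:
n :  0  1  2  3  4  5  6  7  8  9 10 11 12 13 14 15 16 17 18 19 20 21 22 23 24 25 26
G :  0  0  0  0  0  1  1  1  1  1  2  2  2  2  0  0  0  0  0  1  1  1  1  1  2  2  2
Stack A: G(26) = 2.
Stack B: G(9) = 1.
Combined Grundy value = 2 ⊕ 1 = 3.
A winning move leaves total XOR = 0, i.e. changes one component's Grundy value g to g ⊕ X where X is the current total.
Stack A: need g' = 2⊕3 = 1. Options: 26−5→G=1, 26−7→G=1, 26−9→G=0. Hits: 2.
Stack B: need g' = 1⊕3 = 2. Options: 9−5→G=0, 9−7→G=0, 9−9→G=0. Hits: 0.

2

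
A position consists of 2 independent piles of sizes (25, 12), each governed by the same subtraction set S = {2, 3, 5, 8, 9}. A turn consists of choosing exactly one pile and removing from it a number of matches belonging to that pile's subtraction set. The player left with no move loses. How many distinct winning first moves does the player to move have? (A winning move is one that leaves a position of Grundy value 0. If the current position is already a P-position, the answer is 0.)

All piles use S = {2, 3, 5, 8, 9}:
n :  0  1  2  3  4  5  6  7  8  9 10 11 12 13 14 15 16 17 18 19 20 21 22 23 24 25
G :  0  0  1  1  2  2  3  0  4  1  3  0  4  1  5  2  2  0  0  1  1  3  2  4  0  3
Pile A: G(25) = 3.
Pile B: G(12) = 4.
Combined Grundy value = 3 ⊕ 4 = 7.
A winning move leaves total XOR = 0, i.e. changes one component's Grundy value g to g ⊕ X where X is the current total.
Pile A: need g' = 3⊕7 = 4. Options: 25−2→G=4, 25−3→G=2, 25−5→G=1, 25−8→G=0, 25−9→G=2. Hits: 1.
Pile B: need g' = 4⊕7 = 3. Options: 12−2→G=3, 12−3→G=1, 12−5→G=0, 12−8→G=2, 12−9→G=1. Hits: 1.

2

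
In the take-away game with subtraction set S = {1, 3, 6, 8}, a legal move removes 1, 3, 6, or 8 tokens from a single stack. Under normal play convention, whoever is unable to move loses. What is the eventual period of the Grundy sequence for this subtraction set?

n :  0  1  2  3  4  5  6  7  8  9 10 11 12 13 14 15 16 17 18 19
G :  0  1  0  1  0  1  2  3  2  0  1  0  1  0  1  2  3  2  0  1
G(n+9) = G(n) holds for n = 0,…,7 (a full window of length max(S) = 8), so the sequence is purely periodic with period 9.

9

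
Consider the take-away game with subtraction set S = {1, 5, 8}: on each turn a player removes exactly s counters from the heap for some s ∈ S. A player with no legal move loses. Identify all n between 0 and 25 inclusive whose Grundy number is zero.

G(0) = 0
G(1) = mex{0} = 1
G(2) = mex{1} = 0
G(3) = mex{0} = 1
G(4) = mex{1} = 0
G(5) = mex{0,0} = 1
G(6) = mex{1,1} = 0
G(7) = mex{0,0} = 1
G(8) = mex{1,1,0} = 2
G(9) = mex{2,0,1} = 3
G(10) = mex{3,1,0} = 2
G(11) = mex{2,0,1} = 3
G(12) = mex{3,1,0} = 2
G(13) = mex{2,2,1} = 0
G(14) = mex{0,3,0} = 1
G(15) = mex{1,2,1} = 0
G(16) = mex{0,3,2} = 1
G(17) = mex{1,2,3} = 0
G(18) = mex{0,0,2} = 1
G(19) = mex{1,1,3} = 0
G(20) = mex{0,0,2} = 1
G(21) = mex{1,1,0} = 2
G(22) = mex{2,0,1} = 3
G(23) = mex{3,1,0} = 2
G(24) = mex{2,0,1} = 3
G(25) = mex{3,1,0} = 2
P-positions are exactly the n with G(n) = 0.

0, 2, 4, 6, 13, 15, 17, 19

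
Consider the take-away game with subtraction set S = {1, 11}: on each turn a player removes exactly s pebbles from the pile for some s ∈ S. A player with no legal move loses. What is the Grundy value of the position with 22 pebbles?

n :  0  1  2  3  4  5  6  7  8  9 10 11 12 13 14 15 16 17 18 19 20 21 22
G :  0  1  0  1  0  1  0  1  0  1  0  1  0  1  0  1  0  1  0  1  0  1  0

0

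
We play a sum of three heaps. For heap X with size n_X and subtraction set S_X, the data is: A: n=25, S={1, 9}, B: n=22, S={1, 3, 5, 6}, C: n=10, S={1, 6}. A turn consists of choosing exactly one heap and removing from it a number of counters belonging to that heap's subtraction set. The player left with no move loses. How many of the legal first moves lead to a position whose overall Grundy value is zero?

0

Heap A, S = {1, 9}:
G(0) = 0
G(1) = mex{0} = 1
G(2) = mex{1} = 0
G(3) = mex{0} = 1
G(4) = mex{1} = 0
G(5) = mex{0} = 1
G(6) = mex{1} = 0
G(7) = mex{0} = 1
G(8) = mex{1} = 0
G(9) = mex{0,0} = 1
G(10) = mex{1,1} = 0
G(11) = mex{0,0} = 1
G(12) = mex{1,1} = 0
G(13) = mex{0,0} = 1
G(14) = mex{1,1} = 0
G(15) = mex{0,0} = 1
G(16) = mex{1,1} = 0
G(17) = mex{0,0} = 1
G(18) = mex{1,1} = 0
G(19) = mex{0,0} = 1
G(20) = mex{1,1} = 0
G(21) = mex{0,0} = 1
G(22) = mex{1,1} = 0
G(23) = mex{0,0} = 1
G(24) = mex{1,1} = 0
G(25) = mex{0,0} = 1
G_A(25) = 1.
Heap B, S = {1, 3, 5, 6}:
n :  0  1  2  3  4  5  6  7  8  9 10 11 12 13 14 15 16 17 18 19 20 21 22
G :  0  1  0  1  0  1  2  3  2  3  2  0  1  0  1  0  1  2  3  2  3  2  0
G_B(22) = 0.
Heap C, S = {1, 6}:
G(0) = 0
G(1) = mex{0} = 1
G(2) = mex{1} = 0
G(3) = mex{0} = 1
G(4) = mex{1} = 0
G(5) = mex{0} = 1
G(6) = mex{1,0} = 2
G(7) = mex{2,1} = 0
G(8) = mex{0,0} = 1
G(9) = mex{1,1} = 0
G(10) = mex{0,0} = 1
G_C(10) = 1.
Combined Grundy value = 1 ⊕ 0 ⊕ 1 = 0.
A winning move leaves total XOR = 0, i.e. changes one component's Grundy value g to g ⊕ X where X is the current total.
Heap A: target g' = 1⊕0 = 1, but every legal move changes the Grundy value (mex property), so 0 moves.
Heap B: target g' = 0⊕0 = 0, but every legal move changes the Grundy value (mex property), so 0 moves.
Heap C: target g' = 1⊕0 = 1, but every legal move changes the Grundy value (mex property), so 0 moves.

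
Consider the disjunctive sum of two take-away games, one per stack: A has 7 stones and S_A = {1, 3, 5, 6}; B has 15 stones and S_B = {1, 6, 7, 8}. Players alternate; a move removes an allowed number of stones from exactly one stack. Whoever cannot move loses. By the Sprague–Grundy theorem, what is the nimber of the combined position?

3

Stack A, S = {1, 3, 5, 6}:
n : 0 1 2 3 4 5 6 7
G : 0 1 0 1 0 1 2 3
G_A(7) = 3.
Stack B, S = {1, 6, 7, 8}:
G(0) = 0
G(1) = mex{0} = 1
G(2) = mex{1} = 0
G(3) = mex{0} = 1
G(4) = mex{1} = 0
G(5) = mex{0} = 1
G(6) = mex{1,0} = 2
G(7) = mex{2,1,0} = 3
G(8) = mex{3,0,1,0} = 2
G(9) = mex{2,1,0,1} = 3
G(10) = mex{3,0,1,0} = 2
G(11) = mex{2,1,0,1} = 3
G(12) = mex{3,2,1,0} = 4
G(13) = mex{4,3,2,1} = 0
G(14) = mex{0,2,3,2} = 1
G(15) = mex{1,3,2,3} = 0
G_B(15) = 0.
Combined Grundy value = 3 ⊕ 0 = 3.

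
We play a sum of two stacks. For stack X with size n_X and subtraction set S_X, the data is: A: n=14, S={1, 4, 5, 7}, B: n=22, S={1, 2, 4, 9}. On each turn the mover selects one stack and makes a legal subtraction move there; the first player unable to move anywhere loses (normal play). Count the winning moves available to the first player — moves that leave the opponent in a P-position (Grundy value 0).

Stack A, S = {1, 4, 5, 7}:
n :  0  1  2  3  4  5  6  7  8  9 10 11 12 13 14
G :  0  1  0  1  2  3  2  3  0  1  0  1  2  3  2
G_A(14) = 2.
Stack B, S = {1, 2, 4, 9}:
G(0) = 0
G(1) = mex{0} = 1
G(2) = mex{1,0} = 2
G(3) = mex{2,1} = 0
G(4) = mex{0,2,0} = 1
G(5) = mex{1,0,1} = 2
G(6) = mex{2,1,2} = 0
G(7) = mex{0,2,0} = 1
G(8) = mex{1,0,1} = 2
G(9) = mex{2,1,2,0} = 3
G(10) = mex{3,2,0,1} = 4
G(11) = mex{4,3,1,2} = 0
G(12) = mex{0,4,2,0} = 1
G(13) = mex{1,0,3,1} = 2
G(14) = mex{2,1,4,2} = 0
G(15) = mex{0,2,0,0} = 1
G(16) = mex{1,0,1,1} = 2
G(17) = mex{2,1,2,2} = 0
G(18) = mex{0,2,0,3} = 1
G(19) = mex{1,0,1,4} = 2
G(20) = mex{2,1,2,0} = 3
G(21) = mex{3,2,0,1} = 4
G(22) = mex{4,3,1,2} = 0
G_B(22) = 0.
Combined Grundy value = 2 ⊕ 0 = 2.
A winning move leaves total XOR = 0, i.e. changes one component's Grundy value g to g ⊕ X where X is the current total.
Stack A: need g' = 2⊕2 = 0. Options: 14−1→G=3, 14−4→G=0, 14−5→G=1, 14−7→G=3. Hits: 1.
Stack B: need g' = 0⊕2 = 2. Options: 22−1→G=4, 22−2→G=3, 22−4→G=1, 22−9→G=2. Hits: 1.

2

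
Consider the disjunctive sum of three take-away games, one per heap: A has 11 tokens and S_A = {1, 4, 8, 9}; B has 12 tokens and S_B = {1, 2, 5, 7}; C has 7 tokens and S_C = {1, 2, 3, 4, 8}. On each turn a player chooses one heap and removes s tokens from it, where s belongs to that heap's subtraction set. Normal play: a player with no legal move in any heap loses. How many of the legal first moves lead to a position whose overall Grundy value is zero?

0

Heap A, S = {1, 4, 8, 9}:
n :  0  1  2  3  4  5  6  7  8  9 10 11
G :  0  1  0  1  2  0  1  0  1  2  3  2
G_A(11) = 2.
Heap B, S = {1, 2, 5, 7}:
G(0) = 0
G(1) = mex{0} = 1
G(2) = mex{1,0} = 2
G(3) = mex{2,1} = 0
G(4) = mex{0,2} = 1
G(5) = mex{1,0,0} = 2
G(6) = mex{2,1,1} = 0
G(7) = mex{0,2,2,0} = 1
G(8) = mex{1,0,0,1} = 2
G(9) = mex{2,1,1,2} = 0
G(10) = mex{0,2,2,0} = 1
G(11) = mex{1,0,0,1} = 2
G(12) = mex{2,1,1,2} = 0
G_B(12) = 0.
Heap C, S = {1, 2, 3, 4, 8}:
n : 0 1 2 3 4 5 6 7
G : 0 1 2 3 4 0 1 2
G_C(7) = 2.
Combined Grundy value = 2 ⊕ 0 ⊕ 2 = 0.
A winning move leaves total XOR = 0, i.e. changes one component's Grundy value g to g ⊕ X where X is the current total.
Heap A: target g' = 2⊕0 = 2, but every legal move changes the Grundy value (mex property), so 0 moves.
Heap B: target g' = 0⊕0 = 0, but every legal move changes the Grundy value (mex property), so 0 moves.
Heap C: target g' = 2⊕0 = 2, but every legal move changes the Grundy value (mex property), so 0 moves.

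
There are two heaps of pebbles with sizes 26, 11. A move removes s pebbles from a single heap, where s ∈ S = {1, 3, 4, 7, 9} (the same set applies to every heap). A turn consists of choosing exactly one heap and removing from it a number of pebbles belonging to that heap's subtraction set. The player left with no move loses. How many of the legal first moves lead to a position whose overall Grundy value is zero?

All heaps use S = {1, 3, 4, 7, 9}:
n :  0  1  2  3  4  5  6  7  8  9 10 11 12 13 14 15 16 17 18 19 20 21 22 23 24 25 26
G :  0  1  0  1  2  3  2  3  0  1  0  1  2  3  2  3  0  1  0  1  2  3  2  3  0  1  0
Heap A: G(26) = 0.
Heap B: G(11) = 1.
Combined Grundy value = 0 ⊕ 1 = 1.
A winning move leaves total XOR = 0, i.e. changes one component's Grundy value g to g ⊕ X where X is the current total.
Heap A: need g' = 0⊕1 = 1. Options: 26−1→G=1, 26−3→G=3, 26−4→G=2, 26−7→G=1, 26−9→G=1. Hits: 3.
Heap B: need g' = 1⊕1 = 0. Options: 11−1→G=0, 11−3→G=0, 11−4→G=3, 11−7→G=2, 11−9→G=0. Hits: 3.

6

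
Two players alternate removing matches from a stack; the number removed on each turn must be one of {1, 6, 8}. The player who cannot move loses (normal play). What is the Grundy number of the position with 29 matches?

G(0) = 0
G(1) = mex{0} = 1
G(2) = mex{1} = 0
G(3) = mex{0} = 1
G(4) = mex{1} = 0
G(5) = mex{0} = 1
G(6) = mex{1,0} = 2
G(7) = mex{2,1} = 0
G(8) = mex{0,0,0} = 1
G(9) = mex{1,1,1} = 0
G(10) = mex{0,0,0} = 1
G(11) = mex{1,1,1} = 0
G(12) = mex{0,2,0} = 1
G(13) = mex{1,0,1} = 2
G(14) = mex{2,1,2} = 0
G(15) = mex{0,0,0} = 1
G(16) = mex{1,1,1} = 0
G(17) = mex{0,0,0} = 1
G(18) = mex{1,1,1} = 0
G(19) = mex{0,2,0} = 1
G(20) = mex{1,0,1} = 2
G(21) = mex{2,1,2} = 0
G(22) = mex{0,0,0} = 1
G(23) = mex{1,1,1} = 0
G(24) = mex{0,0,0} = 1
G(25) = mex{1,1,1} = 0
G(26) = mex{0,2,0} = 1
G(27) = mex{1,0,1} = 2
G(28) = mex{2,1,2} = 0
G(29) = mex{0,0,0} = 1

1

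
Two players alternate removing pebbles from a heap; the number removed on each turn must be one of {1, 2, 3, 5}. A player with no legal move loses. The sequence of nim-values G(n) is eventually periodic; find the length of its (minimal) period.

n :  0  1  2  3  4  5  6  7  8  9 10 11 12 13 14
G :  0  1  2  3  0  1  2  3  0  1  2  3  0  1  2
G(n+4) = G(n) holds for n = 0,…,4 (a full window of length max(S) = 5), so the sequence is purely periodic with period 4.

4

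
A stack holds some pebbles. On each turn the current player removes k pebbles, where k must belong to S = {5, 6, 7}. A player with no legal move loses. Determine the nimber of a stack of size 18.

n :  0  1  2  3  4  5  6  7  8  9 10 11 12 13 14 15 16 17 18
G :  0  0  0  0  0  1  1  1  1  1  2  2  0  0  0  0  0  1  1

1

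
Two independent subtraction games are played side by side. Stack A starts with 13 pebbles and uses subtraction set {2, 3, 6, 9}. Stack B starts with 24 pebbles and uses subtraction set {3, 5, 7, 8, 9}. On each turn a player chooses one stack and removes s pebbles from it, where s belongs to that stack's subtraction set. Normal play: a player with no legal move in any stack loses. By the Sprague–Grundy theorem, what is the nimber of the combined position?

Stack A, S = {2, 3, 6, 9}:
G(0) = 0
G(1) = mex{} = 0
G(2) = mex{0} = 1
G(3) = mex{0,0} = 1
G(4) = mex{1,0} = 2
G(5) = mex{1,1} = 0
G(6) = mex{2,1,0} = 3
G(7) = mex{0,2,0} = 1
G(8) = mex{3,0,1} = 2
G(9) = mex{1,3,1,0} = 2
G(10) = mex{2,1,2,0} = 3
G(11) = mex{2,2,0,1} = 3
G(12) = mex{3,2,3,1} = 0
G(13) = mex{3,3,1,2} = 0
G_A(13) = 0.
Stack B, S = {3, 5, 7, 8, 9}:
G(0) = 0
G(1) = mex{} = 0
G(2) = mex{} = 0
G(3) = mex{0} = 1
G(4) = mex{0} = 1
G(5) = mex{0,0} = 1
G(6) = mex{1,0} = 2
G(7) = mex{1,0,0} = 2
G(8) = mex{1,1,0,0} = 2
G(9) = mex{2,1,0,0,0} = 3
G(10) = mex{2,1,1,0,0} = 3
G(11) = mex{2,2,1,1,0} = 3
G(12) = mex{3,2,1,1,1} = 0
G(13) = mex{3,2,2,1,1} = 0
G(14) = mex{3,3,2,2,1} = 0
G(15) = mex{0,3,2,2,2} = 1
G(16) = mex{0,3,3,2,2} = 1
G(17) = mex{0,0,3,3,2} = 1
G(18) = mex{1,0,3,3,3} = 2
G(19) = mex{1,0,0,3,3} = 2
G(20) = mex{1,1,0,0,3} = 2
G(21) = mex{2,1,0,0,0} = 3
G(22) = mex{2,1,1,0,0} = 3
G(23) = mex{2,2,1,1,0} = 3
G(24) = mex{3,2,1,1,1} = 0
G_B(24) = 0.
Combined Grundy value = 0 ⊕ 0 = 0.

0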